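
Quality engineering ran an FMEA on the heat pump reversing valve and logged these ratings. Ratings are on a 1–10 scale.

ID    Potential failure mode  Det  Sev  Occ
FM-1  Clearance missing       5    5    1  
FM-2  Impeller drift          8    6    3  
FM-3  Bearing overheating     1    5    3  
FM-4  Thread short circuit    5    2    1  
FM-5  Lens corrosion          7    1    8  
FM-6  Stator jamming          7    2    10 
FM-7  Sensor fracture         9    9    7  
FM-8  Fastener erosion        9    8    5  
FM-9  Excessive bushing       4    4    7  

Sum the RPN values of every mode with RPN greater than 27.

1379

RPN = Severity × Occurrence × Detection:
  FM-1: 5 × 1 × 5 = 25
  FM-2: 6 × 3 × 8 = 144
  FM-3: 5 × 3 × 1 = 15
  FM-4: 2 × 1 × 5 = 10
  FM-5: 1 × 8 × 7 = 56
  FM-6: 2 × 10 × 7 = 140
  FM-7: 9 × 7 × 9 = 567
  FM-8: 8 × 5 × 9 = 360
  FM-9: 4 × 7 × 4 = 112
RPN > 27: FM-2 (144), FM-5 (56), FM-6 (140), FM-7 (567), FM-8 (360), FM-9 (112).
Sum: 144 + 56 + 140 + 567 + 360 + 112 = 1379.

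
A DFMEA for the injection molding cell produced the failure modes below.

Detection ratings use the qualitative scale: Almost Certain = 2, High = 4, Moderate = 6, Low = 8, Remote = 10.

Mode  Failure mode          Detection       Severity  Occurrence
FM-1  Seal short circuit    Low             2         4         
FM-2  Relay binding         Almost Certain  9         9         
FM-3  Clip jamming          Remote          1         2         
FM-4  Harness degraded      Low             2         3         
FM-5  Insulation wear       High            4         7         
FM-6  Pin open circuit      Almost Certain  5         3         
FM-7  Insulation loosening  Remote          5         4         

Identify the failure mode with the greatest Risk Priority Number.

RPN = Severity × Occurrence × Detection:
  FM-1: 2 × 4 × 8 = 64
  FM-2: 9 × 9 × 2 = 162
  FM-3: 1 × 2 × 10 = 20
  FM-4: 2 × 3 × 8 = 48
  FM-5: 4 × 7 × 4 = 112
  FM-6: 5 × 3 × 2 = 30
  FM-7: 5 × 4 × 10 = 200
Highest RPN is 200 → FM-7.

FM-7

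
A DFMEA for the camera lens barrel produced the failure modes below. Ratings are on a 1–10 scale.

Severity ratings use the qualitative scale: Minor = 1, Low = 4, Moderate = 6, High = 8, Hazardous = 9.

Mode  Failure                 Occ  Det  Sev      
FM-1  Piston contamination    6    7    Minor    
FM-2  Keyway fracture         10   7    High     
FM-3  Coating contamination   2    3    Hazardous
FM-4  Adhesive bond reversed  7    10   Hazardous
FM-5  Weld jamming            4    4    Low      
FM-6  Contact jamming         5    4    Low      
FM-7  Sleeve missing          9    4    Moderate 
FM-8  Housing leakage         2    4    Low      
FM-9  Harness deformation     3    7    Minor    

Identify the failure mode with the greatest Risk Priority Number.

RPN = Severity × Occurrence × Detection:
  FM-1: 1 × 6 × 7 = 42
  FM-2: 8 × 10 × 7 = 560
  FM-3: 9 × 2 × 3 = 54
  FM-4: 9 × 7 × 10 = 630
  FM-5: 4 × 4 × 4 = 64
  FM-6: 4 × 5 × 4 = 80
  FM-7: 6 × 9 × 4 = 216
  FM-8: 4 × 2 × 4 = 32
  FM-9: 1 × 3 × 7 = 21
Highest RPN is 630 → FM-4.

FM-4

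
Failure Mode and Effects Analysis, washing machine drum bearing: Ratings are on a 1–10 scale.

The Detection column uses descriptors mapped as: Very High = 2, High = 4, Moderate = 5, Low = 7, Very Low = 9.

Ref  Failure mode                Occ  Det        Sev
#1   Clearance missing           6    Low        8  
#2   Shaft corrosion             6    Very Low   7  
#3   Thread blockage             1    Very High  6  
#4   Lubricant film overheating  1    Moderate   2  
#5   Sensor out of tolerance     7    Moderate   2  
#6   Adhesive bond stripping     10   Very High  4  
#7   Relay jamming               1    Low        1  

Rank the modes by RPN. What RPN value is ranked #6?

10

RPN = Severity × Occurrence × Detection:
  #1: 8 × 6 × 7 = 336
  #2: 7 × 6 × 9 = 378
  #3: 6 × 1 × 2 = 12
  #4: 2 × 1 × 5 = 10
  #5: 2 × 7 × 5 = 70
  #6: 4 × 10 × 2 = 80
  #7: 1 × 1 × 7 = 7
Sorted descending: 378, 336, 80, 70, 12, 10, 7.
The sixth-highest RPN is 10 (#4).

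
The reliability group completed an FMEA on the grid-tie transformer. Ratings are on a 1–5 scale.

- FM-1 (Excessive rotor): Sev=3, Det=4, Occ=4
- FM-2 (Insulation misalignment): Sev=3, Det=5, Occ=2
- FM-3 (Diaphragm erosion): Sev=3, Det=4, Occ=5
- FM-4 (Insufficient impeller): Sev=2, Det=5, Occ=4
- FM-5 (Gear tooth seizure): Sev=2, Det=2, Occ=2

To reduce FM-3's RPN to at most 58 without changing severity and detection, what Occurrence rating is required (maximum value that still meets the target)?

FM-3: S=3, O=5, D=4 → current RPN = 60.
Fixed product = 12. Need 12 × O ≤ 58, so O ≤ 58/12 = 4.83.
Maximum integer Occurrence rating = 4 (gives RPN 48; O=5 would give 60 > 58).

4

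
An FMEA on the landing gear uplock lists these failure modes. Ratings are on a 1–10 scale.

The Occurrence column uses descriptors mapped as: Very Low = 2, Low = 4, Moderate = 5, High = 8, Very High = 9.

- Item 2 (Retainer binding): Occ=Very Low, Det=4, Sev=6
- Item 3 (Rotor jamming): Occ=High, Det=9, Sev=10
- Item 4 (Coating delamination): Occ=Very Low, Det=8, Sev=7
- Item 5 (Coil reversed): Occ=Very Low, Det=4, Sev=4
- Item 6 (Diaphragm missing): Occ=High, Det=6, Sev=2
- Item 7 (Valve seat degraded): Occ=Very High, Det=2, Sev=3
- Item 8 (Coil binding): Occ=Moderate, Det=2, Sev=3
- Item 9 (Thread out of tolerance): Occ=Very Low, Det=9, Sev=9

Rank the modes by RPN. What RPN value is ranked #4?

RPN = Severity × Occurrence × Detection:
  Item 2: 6 × 2 × 4 = 48
  Item 3: 10 × 8 × 9 = 720
  Item 4: 7 × 2 × 8 = 112
  Item 5: 4 × 2 × 4 = 32
  Item 6: 2 × 8 × 6 = 96
  Item 7: 3 × 9 × 2 = 54
  Item 8: 3 × 5 × 2 = 30
  Item 9: 9 × 2 × 9 = 162
Sorted descending: 720, 162, 112, 96, 54, 48, 32, 30.
The fourth-highest RPN is 96 (Item 6).

96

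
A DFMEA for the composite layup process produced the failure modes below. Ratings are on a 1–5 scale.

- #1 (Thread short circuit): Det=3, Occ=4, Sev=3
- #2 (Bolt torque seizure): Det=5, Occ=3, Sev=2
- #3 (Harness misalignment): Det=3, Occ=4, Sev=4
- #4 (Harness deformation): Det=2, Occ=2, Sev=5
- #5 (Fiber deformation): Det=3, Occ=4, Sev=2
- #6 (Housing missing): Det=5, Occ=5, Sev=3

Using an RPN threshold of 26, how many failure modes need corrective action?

4

RPN = Severity × Occurrence × Detection:
  #1: 3 × 4 × 3 = 36
  #2: 2 × 3 × 5 = 30
  #3: 4 × 4 × 3 = 48
  #4: 5 × 2 × 2 = 20
  #5: 2 × 4 × 3 = 24
  #6: 3 × 5 × 5 = 75
Modes with RPN ≥ 26: #1 (36), #2 (30), #3 (48), #6 (75) → 4.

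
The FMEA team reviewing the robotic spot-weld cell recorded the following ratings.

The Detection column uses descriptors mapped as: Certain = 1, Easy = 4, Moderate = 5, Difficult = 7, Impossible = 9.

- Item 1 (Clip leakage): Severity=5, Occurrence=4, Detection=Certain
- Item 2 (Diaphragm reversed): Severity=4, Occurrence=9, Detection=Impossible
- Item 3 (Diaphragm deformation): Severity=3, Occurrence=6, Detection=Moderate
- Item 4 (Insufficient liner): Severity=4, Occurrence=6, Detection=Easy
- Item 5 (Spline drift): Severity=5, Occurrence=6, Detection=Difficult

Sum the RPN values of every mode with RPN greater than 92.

RPN = Severity × Occurrence × Detection:
  Item 1: 5 × 4 × 1 = 20
  Item 2: 4 × 9 × 9 = 324
  Item 3: 3 × 6 × 5 = 90
  Item 4: 4 × 6 × 4 = 96
  Item 5: 5 × 6 × 7 = 210
RPN > 92: Item 2 (324), Item 4 (96), Item 5 (210).
Sum: 324 + 96 + 210 = 630.

630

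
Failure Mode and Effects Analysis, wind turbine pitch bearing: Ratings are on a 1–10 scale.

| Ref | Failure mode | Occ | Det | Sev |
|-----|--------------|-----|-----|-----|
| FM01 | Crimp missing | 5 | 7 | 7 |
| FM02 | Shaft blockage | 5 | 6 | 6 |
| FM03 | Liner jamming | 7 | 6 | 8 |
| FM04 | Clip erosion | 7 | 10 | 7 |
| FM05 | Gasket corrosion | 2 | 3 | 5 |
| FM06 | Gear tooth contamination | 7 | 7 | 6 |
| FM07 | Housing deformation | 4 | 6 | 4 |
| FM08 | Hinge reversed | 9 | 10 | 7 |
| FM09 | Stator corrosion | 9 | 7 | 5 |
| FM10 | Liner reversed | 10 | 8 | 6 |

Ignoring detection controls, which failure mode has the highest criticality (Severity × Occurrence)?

Criticality = Severity × Occurrence:
  FM01: 7 × 5 = 35
  FM02: 6 × 5 = 30
  FM03: 8 × 7 = 56
  FM04: 7 × 7 = 49
  FM05: 5 × 2 = 10
  FM06: 6 × 7 = 42
  FM07: 4 × 4 = 16
  FM08: 7 × 9 = 63
  FM09: 5 × 9 = 45
  FM10: 6 × 10 = 60
Highest criticality is 63 → FM08.

FM08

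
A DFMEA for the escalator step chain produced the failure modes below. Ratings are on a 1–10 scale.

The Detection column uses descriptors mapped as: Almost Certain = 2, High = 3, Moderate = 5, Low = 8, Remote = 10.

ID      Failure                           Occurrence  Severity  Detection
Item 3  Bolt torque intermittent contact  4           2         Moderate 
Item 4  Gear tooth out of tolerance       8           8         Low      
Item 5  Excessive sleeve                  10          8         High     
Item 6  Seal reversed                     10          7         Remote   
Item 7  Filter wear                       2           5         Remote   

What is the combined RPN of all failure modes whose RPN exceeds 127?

RPN = Severity × Occurrence × Detection:
  Item 3: 2 × 4 × 5 = 40
  Item 4: 8 × 8 × 8 = 512
  Item 5: 8 × 10 × 3 = 240
  Item 6: 7 × 10 × 10 = 700
  Item 7: 5 × 2 × 10 = 100
RPN > 127: Item 4 (512), Item 5 (240), Item 6 (700).
Sum: 512 + 240 + 700 = 1452.

1452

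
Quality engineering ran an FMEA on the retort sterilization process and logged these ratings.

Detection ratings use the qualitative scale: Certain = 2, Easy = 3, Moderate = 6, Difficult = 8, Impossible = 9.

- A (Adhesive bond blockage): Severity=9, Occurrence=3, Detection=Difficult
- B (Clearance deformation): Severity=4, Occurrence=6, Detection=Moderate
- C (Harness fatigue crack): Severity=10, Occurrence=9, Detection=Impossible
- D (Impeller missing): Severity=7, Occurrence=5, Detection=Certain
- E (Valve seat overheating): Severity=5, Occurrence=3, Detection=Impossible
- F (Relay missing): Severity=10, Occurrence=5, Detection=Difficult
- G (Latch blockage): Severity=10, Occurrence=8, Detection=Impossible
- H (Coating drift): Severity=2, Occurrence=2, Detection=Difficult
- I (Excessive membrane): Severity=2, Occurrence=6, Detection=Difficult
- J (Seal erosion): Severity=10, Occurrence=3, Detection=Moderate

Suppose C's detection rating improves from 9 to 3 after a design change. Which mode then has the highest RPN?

G

RPN = Severity × Occurrence × Detection:
  A: 9 × 3 × 8 = 216
  B: 4 × 6 × 6 = 144
  C: 10 × 9 × 9 = 810
  D: 7 × 5 × 2 = 70
  E: 5 × 3 × 9 = 135
  F: 10 × 5 × 8 = 400
  G: 10 × 8 × 9 = 720
  H: 2 × 2 × 8 = 32
  I: 2 × 6 × 8 = 96
  J: 10 × 3 × 6 = 180
After action: C → 10 × 9 × 3 = 270.
Revised RPNs: G=720, F=400, C=270, A=216, J=180, B=144, E=135, I=96, D=70, H=32.
Highest is now G (720).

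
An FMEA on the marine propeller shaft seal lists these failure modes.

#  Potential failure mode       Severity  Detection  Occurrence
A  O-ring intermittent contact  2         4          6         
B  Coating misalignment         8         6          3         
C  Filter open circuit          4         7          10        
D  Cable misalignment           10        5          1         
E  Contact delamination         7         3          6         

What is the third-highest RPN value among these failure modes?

RPN = Severity × Occurrence × Detection:
  A: 2 × 6 × 4 = 48
  B: 8 × 3 × 6 = 144
  C: 4 × 10 × 7 = 280
  D: 10 × 1 × 5 = 50
  E: 7 × 6 × 3 = 126
Sorted descending: 280, 144, 126, 50, 48.
The third-highest RPN is 126 (E).

126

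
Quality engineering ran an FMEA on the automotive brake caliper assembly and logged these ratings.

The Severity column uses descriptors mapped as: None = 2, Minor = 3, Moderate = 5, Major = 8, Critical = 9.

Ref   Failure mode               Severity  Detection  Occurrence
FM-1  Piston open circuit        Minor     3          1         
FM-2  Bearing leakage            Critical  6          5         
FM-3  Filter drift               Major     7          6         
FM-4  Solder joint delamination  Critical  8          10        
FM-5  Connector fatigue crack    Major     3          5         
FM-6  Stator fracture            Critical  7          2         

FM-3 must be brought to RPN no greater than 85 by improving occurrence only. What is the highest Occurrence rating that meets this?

1

FM-3: S=8, O=6, D=7 → current RPN = 336.
Fixed product = 56. Need 56 × O ≤ 85, so O ≤ 85/56 = 1.52.
Maximum integer Occurrence rating = 1 (gives RPN 56; O=2 would give 112 > 85).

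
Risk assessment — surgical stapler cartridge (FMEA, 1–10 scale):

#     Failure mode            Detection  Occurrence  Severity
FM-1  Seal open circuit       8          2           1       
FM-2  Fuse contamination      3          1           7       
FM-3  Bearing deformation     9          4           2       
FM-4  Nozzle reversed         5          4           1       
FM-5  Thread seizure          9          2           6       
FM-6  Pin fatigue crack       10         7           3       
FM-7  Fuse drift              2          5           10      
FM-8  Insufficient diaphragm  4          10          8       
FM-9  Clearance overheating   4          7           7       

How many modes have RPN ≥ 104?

4

RPN = Severity × Occurrence × Detection:
  FM-1: 1 × 2 × 8 = 16
  FM-2: 7 × 1 × 3 = 21
  FM-3: 2 × 4 × 9 = 72
  FM-4: 1 × 4 × 5 = 20
  FM-5: 6 × 2 × 9 = 108
  FM-6: 3 × 7 × 10 = 210
  FM-7: 10 × 5 × 2 = 100
  FM-8: 8 × 10 × 4 = 320
  FM-9: 7 × 7 × 4 = 196
Modes with RPN ≥ 104: FM-5 (108), FM-6 (210), FM-8 (320), FM-9 (196) → 4.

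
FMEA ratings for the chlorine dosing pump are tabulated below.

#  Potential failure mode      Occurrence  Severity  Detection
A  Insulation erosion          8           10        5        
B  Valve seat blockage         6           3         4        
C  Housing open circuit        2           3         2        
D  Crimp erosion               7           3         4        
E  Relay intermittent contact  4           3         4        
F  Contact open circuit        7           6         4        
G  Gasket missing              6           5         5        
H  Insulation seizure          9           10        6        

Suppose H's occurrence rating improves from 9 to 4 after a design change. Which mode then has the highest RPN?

A

RPN = Severity × Occurrence × Detection:
  A: 10 × 8 × 5 = 400
  B: 3 × 6 × 4 = 72
  C: 3 × 2 × 2 = 12
  D: 3 × 7 × 4 = 84
  E: 3 × 4 × 4 = 48
  F: 6 × 7 × 4 = 168
  G: 5 × 6 × 5 = 150
  H: 10 × 9 × 6 = 540
After action: H → 10 × 4 × 6 = 240.
Revised RPNs: A=400, H=240, F=168, G=150, D=84, B=72, E=48, C=12.
Highest is now A (400).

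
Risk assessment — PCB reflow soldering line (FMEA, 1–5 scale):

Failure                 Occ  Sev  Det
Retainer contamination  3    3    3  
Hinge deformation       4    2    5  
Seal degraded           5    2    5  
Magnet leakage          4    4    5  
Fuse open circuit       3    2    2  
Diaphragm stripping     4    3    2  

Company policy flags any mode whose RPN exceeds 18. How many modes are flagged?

RPN = Severity × Occurrence × Detection:
  Retainer contamination: 3 × 3 × 3 = 27
  Hinge deformation: 2 × 4 × 5 = 40
  Seal degraded: 2 × 5 × 5 = 50
  Magnet leakage: 4 × 4 × 5 = 80
  Fuse open circuit: 2 × 3 × 2 = 12
  Diaphragm stripping: 3 × 4 × 2 = 24
Modes with RPN > 18: Retainer contamination (27), Hinge deformation (40), Seal degraded (50), Magnet leakage (80), Diaphragm stripping (24) → 5.

5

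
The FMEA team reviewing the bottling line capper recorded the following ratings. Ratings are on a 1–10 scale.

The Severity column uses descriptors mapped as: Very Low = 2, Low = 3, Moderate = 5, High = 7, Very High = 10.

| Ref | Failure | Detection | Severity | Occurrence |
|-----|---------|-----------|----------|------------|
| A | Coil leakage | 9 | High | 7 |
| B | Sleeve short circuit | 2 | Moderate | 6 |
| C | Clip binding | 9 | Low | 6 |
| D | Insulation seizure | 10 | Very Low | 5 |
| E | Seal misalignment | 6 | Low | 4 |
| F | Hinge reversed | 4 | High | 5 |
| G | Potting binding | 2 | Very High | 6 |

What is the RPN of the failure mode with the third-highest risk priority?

140

RPN = Severity × Occurrence × Detection:
  A: 7 × 7 × 9 = 441
  B: 5 × 6 × 2 = 60
  C: 3 × 6 × 9 = 162
  D: 2 × 5 × 10 = 100
  E: 3 × 4 × 6 = 72
  F: 7 × 5 × 4 = 140
  G: 10 × 6 × 2 = 120
Sorted descending: 441, 162, 140, 120, 100, 72, 60.
The third-highest RPN is 140 (F).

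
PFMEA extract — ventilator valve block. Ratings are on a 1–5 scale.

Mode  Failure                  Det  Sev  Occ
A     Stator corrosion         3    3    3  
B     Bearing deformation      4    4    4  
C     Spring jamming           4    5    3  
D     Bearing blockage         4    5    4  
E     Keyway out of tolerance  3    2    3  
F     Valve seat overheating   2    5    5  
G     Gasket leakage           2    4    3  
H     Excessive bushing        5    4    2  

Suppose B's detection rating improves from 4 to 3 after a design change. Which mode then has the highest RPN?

D

RPN = Severity × Occurrence × Detection:
  A: 3 × 3 × 3 = 27
  B: 4 × 4 × 4 = 64
  C: 5 × 3 × 4 = 60
  D: 5 × 4 × 4 = 80
  E: 2 × 3 × 3 = 18
  F: 5 × 5 × 2 = 50
  G: 4 × 3 × 2 = 24
  H: 4 × 2 × 5 = 40
After action: B → 4 × 4 × 3 = 48.
Revised RPNs: D=80, C=60, F=50, B=48, H=40, A=27, G=24, E=18.
Highest is now D (80).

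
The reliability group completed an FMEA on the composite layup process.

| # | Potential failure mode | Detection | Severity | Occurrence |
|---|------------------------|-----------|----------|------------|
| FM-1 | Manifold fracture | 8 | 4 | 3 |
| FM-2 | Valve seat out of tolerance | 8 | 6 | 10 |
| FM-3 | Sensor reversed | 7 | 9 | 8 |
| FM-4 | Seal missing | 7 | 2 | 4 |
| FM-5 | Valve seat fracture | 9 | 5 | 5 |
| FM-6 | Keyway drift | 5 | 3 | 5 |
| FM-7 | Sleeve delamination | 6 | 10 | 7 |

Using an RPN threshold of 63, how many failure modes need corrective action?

6

RPN = Severity × Occurrence × Detection:
  FM-1: 4 × 3 × 8 = 96
  FM-2: 6 × 10 × 8 = 480
  FM-3: 9 × 8 × 7 = 504
  FM-4: 2 × 4 × 7 = 56
  FM-5: 5 × 5 × 9 = 225
  FM-6: 3 × 5 × 5 = 75
  FM-7: 10 × 7 × 6 = 420
Modes with RPN ≥ 63: FM-1 (96), FM-2 (480), FM-3 (504), FM-5 (225), FM-6 (75), FM-7 (420) → 6.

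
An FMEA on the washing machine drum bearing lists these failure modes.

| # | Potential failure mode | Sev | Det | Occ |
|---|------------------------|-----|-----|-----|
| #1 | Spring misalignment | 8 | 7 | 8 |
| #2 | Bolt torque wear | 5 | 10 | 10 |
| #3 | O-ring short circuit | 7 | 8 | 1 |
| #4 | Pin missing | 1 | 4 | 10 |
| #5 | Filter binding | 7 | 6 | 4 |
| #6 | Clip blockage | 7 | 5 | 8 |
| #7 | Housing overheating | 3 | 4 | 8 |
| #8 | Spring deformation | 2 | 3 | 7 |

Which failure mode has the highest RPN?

RPN = Severity × Occurrence × Detection:
  #1: 8 × 8 × 7 = 448
  #2: 5 × 10 × 10 = 500
  #3: 7 × 1 × 8 = 56
  #4: 1 × 10 × 4 = 40
  #5: 7 × 4 × 6 = 168
  #6: 7 × 8 × 5 = 280
  #7: 3 × 8 × 4 = 96
  #8: 2 × 7 × 3 = 42
Highest RPN is 500 → #2.

#2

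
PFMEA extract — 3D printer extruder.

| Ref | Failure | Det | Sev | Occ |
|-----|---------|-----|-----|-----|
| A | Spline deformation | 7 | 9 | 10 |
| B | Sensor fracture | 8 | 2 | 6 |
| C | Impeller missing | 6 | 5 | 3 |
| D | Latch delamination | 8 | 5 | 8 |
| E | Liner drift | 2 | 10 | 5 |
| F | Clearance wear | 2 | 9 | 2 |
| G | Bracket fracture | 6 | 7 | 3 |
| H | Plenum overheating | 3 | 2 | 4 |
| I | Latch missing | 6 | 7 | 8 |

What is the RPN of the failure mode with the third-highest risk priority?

320

RPN = Severity × Occurrence × Detection:
  A: 9 × 10 × 7 = 630
  B: 2 × 6 × 8 = 96
  C: 5 × 3 × 6 = 90
  D: 5 × 8 × 8 = 320
  E: 10 × 5 × 2 = 100
  F: 9 × 2 × 2 = 36
  G: 7 × 3 × 6 = 126
  H: 2 × 4 × 3 = 24
  I: 7 × 8 × 6 = 336
Sorted descending: 630, 336, 320, 126, 100, 96, 90, 36, 24.
The third-highest RPN is 320 (D).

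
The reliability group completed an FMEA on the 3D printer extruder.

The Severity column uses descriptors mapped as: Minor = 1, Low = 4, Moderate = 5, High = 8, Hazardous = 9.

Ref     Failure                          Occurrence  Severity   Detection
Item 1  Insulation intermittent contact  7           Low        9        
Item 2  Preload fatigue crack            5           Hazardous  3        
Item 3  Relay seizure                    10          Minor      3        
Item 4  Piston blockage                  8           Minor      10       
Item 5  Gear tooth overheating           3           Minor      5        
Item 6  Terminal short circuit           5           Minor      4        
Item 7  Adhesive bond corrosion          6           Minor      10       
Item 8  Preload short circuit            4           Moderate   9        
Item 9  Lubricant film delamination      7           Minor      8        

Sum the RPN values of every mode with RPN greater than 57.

RPN = Severity × Occurrence × Detection:
  Item 1: 4 × 7 × 9 = 252
  Item 2: 9 × 5 × 3 = 135
  Item 3: 1 × 10 × 3 = 30
  Item 4: 1 × 8 × 10 = 80
  Item 5: 1 × 3 × 5 = 15
  Item 6: 1 × 5 × 4 = 20
  Item 7: 1 × 6 × 10 = 60
  Item 8: 5 × 4 × 9 = 180
  Item 9: 1 × 7 × 8 = 56
RPN > 57: Item 1 (252), Item 2 (135), Item 4 (80), Item 7 (60), Item 8 (180).
Sum: 252 + 135 + 80 + 60 + 180 = 707.

707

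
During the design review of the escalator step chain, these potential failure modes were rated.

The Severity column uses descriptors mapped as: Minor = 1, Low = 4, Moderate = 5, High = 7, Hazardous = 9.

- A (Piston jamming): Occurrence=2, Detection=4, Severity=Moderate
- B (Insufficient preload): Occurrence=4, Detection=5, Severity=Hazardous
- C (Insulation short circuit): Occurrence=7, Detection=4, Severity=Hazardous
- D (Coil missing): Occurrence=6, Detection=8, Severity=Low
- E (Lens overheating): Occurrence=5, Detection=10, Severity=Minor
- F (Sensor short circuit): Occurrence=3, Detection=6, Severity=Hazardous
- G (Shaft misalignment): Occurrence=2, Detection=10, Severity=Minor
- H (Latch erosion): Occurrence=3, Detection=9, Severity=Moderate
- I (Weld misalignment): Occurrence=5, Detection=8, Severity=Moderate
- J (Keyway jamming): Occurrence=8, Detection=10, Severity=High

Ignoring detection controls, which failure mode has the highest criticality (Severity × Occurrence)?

C

Criticality = Severity × Occurrence:
  A: 5 × 2 = 10
  B: 9 × 4 = 36
  C: 9 × 7 = 63
  D: 4 × 6 = 24
  E: 1 × 5 = 5
  F: 9 × 3 = 27
  G: 1 × 2 = 2
  H: 5 × 3 = 15
  I: 5 × 5 = 25
  J: 7 × 8 = 56
Highest criticality is 63 → C.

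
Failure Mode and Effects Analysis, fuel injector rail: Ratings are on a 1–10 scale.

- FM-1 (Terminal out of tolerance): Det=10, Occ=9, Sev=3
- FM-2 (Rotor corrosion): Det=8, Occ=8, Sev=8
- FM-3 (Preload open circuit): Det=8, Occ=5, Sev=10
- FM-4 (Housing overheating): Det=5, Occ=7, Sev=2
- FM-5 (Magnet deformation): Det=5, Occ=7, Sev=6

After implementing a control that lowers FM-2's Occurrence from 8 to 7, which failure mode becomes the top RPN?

FM-2

RPN = Severity × Occurrence × Detection:
  FM-1: 3 × 9 × 10 = 270
  FM-2: 8 × 8 × 8 = 512
  FM-3: 10 × 5 × 8 = 400
  FM-4: 2 × 7 × 5 = 70
  FM-5: 6 × 7 × 5 = 210
After action: FM-2 → 8 × 7 × 8 = 448.
Revised RPNs: FM-2=448, FM-3=400, FM-1=270, FM-5=210, FM-4=70.
Highest is now FM-2 (448).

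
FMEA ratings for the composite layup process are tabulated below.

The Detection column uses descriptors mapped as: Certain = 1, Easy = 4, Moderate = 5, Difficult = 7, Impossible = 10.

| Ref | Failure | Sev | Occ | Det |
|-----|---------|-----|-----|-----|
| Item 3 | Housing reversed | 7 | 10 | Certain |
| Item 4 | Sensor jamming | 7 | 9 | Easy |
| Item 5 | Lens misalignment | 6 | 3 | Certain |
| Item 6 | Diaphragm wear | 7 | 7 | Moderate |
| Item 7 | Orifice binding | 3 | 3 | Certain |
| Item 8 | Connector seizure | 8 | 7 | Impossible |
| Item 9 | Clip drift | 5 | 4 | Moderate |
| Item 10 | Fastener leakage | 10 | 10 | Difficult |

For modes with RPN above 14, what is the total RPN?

1945

RPN = Severity × Occurrence × Detection:
  Item 3: 7 × 10 × 1 = 70
  Item 4: 7 × 9 × 4 = 252
  Item 5: 6 × 3 × 1 = 18
  Item 6: 7 × 7 × 5 = 245
  Item 7: 3 × 3 × 1 = 9
  Item 8: 8 × 7 × 10 = 560
  Item 9: 5 × 4 × 5 = 100
  Item 10: 10 × 10 × 7 = 700
RPN > 14: Item 3 (70), Item 4 (252), Item 5 (18), Item 6 (245), Item 8 (560), Item 9 (100), Item 10 (700).
Sum: 70 + 252 + 18 + 245 + 560 + 100 + 700 = 1945.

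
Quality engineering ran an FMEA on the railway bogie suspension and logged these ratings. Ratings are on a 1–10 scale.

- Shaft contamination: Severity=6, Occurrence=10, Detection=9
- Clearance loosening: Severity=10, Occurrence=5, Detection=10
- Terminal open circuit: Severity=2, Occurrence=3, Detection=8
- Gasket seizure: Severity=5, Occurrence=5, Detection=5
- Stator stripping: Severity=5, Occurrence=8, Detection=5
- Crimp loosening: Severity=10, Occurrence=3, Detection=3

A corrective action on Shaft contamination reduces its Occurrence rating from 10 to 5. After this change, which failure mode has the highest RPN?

Clearance loosening

RPN = Severity × Occurrence × Detection:
  Shaft contamination: 6 × 10 × 9 = 540
  Clearance loosening: 10 × 5 × 10 = 500
  Terminal open circuit: 2 × 3 × 8 = 48
  Gasket seizure: 5 × 5 × 5 = 125
  Stator stripping: 5 × 8 × 5 = 200
  Crimp loosening: 10 × 3 × 3 = 90
After action: Shaft contamination → 6 × 5 × 9 = 270.
Revised RPNs: Clearance loosening=500, Shaft contamination=270, Stator stripping=200, Gasket seizure=125, Crimp loosening=90, Terminal open circuit=48.
Highest is now Clearance loosening (500).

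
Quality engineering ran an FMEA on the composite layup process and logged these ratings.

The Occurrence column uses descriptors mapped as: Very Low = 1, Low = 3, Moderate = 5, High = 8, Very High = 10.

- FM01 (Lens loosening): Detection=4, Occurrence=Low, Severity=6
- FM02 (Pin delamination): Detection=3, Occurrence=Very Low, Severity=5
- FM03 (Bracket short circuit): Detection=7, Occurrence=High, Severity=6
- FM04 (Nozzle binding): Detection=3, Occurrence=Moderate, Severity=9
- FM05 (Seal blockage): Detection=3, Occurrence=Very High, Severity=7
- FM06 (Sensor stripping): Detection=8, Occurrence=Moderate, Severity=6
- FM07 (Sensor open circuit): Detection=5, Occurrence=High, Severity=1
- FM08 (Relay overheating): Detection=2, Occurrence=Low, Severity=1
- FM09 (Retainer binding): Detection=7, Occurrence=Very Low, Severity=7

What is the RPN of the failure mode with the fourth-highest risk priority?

RPN = Severity × Occurrence × Detection:
  FM01: 6 × 3 × 4 = 72
  FM02: 5 × 1 × 3 = 15
  FM03: 6 × 8 × 7 = 336
  FM04: 9 × 5 × 3 = 135
  FM05: 7 × 10 × 3 = 210
  FM06: 6 × 5 × 8 = 240
  FM07: 1 × 8 × 5 = 40
  FM08: 1 × 3 × 2 = 6
  FM09: 7 × 1 × 7 = 49
Sorted descending: 336, 240, 210, 135, 72, 49, 40, 15, 6.
The fourth-highest RPN is 135 (FM04).

135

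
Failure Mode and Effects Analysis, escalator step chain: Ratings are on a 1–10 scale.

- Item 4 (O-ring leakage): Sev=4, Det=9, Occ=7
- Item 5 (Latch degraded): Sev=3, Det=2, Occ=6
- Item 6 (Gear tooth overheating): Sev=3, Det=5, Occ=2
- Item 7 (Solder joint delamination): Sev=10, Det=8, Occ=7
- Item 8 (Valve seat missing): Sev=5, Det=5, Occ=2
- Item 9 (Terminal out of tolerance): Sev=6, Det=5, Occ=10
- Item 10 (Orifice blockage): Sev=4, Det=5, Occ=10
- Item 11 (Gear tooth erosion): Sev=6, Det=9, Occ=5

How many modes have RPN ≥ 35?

RPN = Severity × Occurrence × Detection:
  Item 4: 4 × 7 × 9 = 252
  Item 5: 3 × 6 × 2 = 36
  Item 6: 3 × 2 × 5 = 30
  Item 7: 10 × 7 × 8 = 560
  Item 8: 5 × 2 × 5 = 50
  Item 9: 6 × 10 × 5 = 300
  Item 10: 4 × 10 × 5 = 200
  Item 11: 6 × 5 × 9 = 270
Modes with RPN ≥ 35: Item 4 (252), Item 5 (36), Item 7 (560), Item 8 (50), Item 9 (300), Item 10 (200), Item 11 (270) → 7.

7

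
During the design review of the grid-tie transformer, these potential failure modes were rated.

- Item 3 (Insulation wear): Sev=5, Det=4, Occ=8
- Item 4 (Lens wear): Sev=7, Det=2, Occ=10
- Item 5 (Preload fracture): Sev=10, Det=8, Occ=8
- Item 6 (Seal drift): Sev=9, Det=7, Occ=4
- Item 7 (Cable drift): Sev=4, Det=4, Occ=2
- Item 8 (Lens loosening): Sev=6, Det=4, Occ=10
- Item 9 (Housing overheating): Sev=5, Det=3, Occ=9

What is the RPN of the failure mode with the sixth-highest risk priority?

135

RPN = Severity × Occurrence × Detection:
  Item 3: 5 × 8 × 4 = 160
  Item 4: 7 × 10 × 2 = 140
  Item 5: 10 × 8 × 8 = 640
  Item 6: 9 × 4 × 7 = 252
  Item 7: 4 × 2 × 4 = 32
  Item 8: 6 × 10 × 4 = 240
  Item 9: 5 × 9 × 3 = 135
Sorted descending: 640, 252, 240, 160, 140, 135, 32.
The sixth-highest RPN is 135 (Item 9).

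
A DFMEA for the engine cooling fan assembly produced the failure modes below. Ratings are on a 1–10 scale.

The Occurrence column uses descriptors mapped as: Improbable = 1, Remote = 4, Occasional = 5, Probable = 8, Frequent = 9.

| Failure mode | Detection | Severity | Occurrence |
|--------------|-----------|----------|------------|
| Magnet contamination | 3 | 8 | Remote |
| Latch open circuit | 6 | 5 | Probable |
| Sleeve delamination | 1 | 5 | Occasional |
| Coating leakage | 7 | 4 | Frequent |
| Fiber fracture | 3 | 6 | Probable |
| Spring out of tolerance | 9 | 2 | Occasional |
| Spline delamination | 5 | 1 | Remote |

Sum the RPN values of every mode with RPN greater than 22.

RPN = Severity × Occurrence × Detection:
  Magnet contamination: 8 × 4 × 3 = 96
  Latch open circuit: 5 × 8 × 6 = 240
  Sleeve delamination: 5 × 5 × 1 = 25
  Coating leakage: 4 × 9 × 7 = 252
  Fiber fracture: 6 × 8 × 3 = 144
  Spring out of tolerance: 2 × 5 × 9 = 90
  Spline delamination: 1 × 4 × 5 = 20
RPN > 22: Magnet contamination (96), Latch open circuit (240), Sleeve delamination (25), Coating leakage (252), Fiber fracture (144), Spring out of tolerance (90).
Sum: 96 + 240 + 25 + 252 + 144 + 90 = 847.

847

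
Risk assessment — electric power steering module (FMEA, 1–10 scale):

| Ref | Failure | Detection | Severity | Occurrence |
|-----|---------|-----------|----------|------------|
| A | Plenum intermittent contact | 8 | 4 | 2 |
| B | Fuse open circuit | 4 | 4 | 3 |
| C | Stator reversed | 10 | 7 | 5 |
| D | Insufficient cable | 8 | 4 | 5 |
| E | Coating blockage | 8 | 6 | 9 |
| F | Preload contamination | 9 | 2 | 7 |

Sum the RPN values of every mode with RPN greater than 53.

RPN = Severity × Occurrence × Detection:
  A: 4 × 2 × 8 = 64
  B: 4 × 3 × 4 = 48
  C: 7 × 5 × 10 = 350
  D: 4 × 5 × 8 = 160
  E: 6 × 9 × 8 = 432
  F: 2 × 7 × 9 = 126
RPN > 53: A (64), C (350), D (160), E (432), F (126).
Sum: 64 + 350 + 160 + 432 + 126 = 1132.

1132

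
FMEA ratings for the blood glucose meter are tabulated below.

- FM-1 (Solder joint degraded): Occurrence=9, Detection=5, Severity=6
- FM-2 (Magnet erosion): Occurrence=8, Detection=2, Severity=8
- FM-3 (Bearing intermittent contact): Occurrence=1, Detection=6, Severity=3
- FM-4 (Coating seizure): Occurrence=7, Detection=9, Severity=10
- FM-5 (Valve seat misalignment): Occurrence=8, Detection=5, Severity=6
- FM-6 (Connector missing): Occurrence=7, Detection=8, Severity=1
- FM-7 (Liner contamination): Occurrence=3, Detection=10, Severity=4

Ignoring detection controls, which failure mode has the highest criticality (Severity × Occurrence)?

Criticality = Severity × Occurrence:
  FM-1: 6 × 9 = 54
  FM-2: 8 × 8 = 64
  FM-3: 3 × 1 = 3
  FM-4: 10 × 7 = 70
  FM-5: 6 × 8 = 48
  FM-6: 1 × 7 = 7
  FM-7: 4 × 3 = 12
Highest criticality is 70 → FM-4.

FM-4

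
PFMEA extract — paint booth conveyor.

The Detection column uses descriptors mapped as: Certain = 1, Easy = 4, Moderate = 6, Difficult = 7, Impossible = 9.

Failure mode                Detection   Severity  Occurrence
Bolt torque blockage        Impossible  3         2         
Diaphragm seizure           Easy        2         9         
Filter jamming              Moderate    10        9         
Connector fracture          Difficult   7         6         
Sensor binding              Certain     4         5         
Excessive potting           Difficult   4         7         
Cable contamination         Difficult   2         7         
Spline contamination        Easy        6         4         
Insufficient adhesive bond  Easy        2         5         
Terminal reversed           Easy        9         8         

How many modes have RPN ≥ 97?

RPN = Severity × Occurrence × Detection:
  Bolt torque blockage: 3 × 2 × 9 = 54
  Diaphragm seizure: 2 × 9 × 4 = 72
  Filter jamming: 10 × 9 × 6 = 540
  Connector fracture: 7 × 6 × 7 = 294
  Sensor binding: 4 × 5 × 1 = 20
  Excessive potting: 4 × 7 × 7 = 196
  Cable contamination: 2 × 7 × 7 = 98
  Spline contamination: 6 × 4 × 4 = 96
  Insufficient adhesive bond: 2 × 5 × 4 = 40
  Terminal reversed: 9 × 8 × 4 = 288
Modes with RPN ≥ 97: Filter jamming (540), Connector fracture (294), Excessive potting (196), Cable contamination (98), Terminal reversed (288) → 5.

5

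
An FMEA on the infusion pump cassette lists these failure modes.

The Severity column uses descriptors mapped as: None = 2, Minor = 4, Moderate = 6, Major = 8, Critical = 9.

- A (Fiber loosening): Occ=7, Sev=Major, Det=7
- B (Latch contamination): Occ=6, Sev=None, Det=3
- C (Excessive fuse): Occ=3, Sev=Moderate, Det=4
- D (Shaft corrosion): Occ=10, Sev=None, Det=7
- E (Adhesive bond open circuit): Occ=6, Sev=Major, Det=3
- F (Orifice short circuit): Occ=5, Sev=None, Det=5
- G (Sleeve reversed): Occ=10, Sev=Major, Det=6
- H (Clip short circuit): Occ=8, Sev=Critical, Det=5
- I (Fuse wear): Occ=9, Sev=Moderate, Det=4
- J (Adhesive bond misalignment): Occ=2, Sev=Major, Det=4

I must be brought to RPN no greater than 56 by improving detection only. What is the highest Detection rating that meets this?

1

I: S=6, O=9, D=4 → current RPN = 216.
Fixed product = 54. Need 54 × D ≤ 56, so D ≤ 56/54 = 1.04.
Maximum integer Detection rating = 1 (gives RPN 54; D=2 would give 108 > 56).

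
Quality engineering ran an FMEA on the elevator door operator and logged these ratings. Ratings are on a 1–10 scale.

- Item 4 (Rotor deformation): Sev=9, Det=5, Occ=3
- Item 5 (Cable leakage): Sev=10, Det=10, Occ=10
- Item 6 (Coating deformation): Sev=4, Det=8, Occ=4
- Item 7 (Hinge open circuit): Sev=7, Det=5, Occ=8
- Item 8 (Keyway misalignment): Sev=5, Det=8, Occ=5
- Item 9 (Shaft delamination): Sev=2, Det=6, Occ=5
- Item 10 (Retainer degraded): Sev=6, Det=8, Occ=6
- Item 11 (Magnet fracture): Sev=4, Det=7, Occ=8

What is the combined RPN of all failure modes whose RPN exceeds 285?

RPN = Severity × Occurrence × Detection:
  Item 4: 9 × 3 × 5 = 135
  Item 5: 10 × 10 × 10 = 1000
  Item 6: 4 × 4 × 8 = 128
  Item 7: 7 × 8 × 5 = 280
  Item 8: 5 × 5 × 8 = 200
  Item 9: 2 × 5 × 6 = 60
  Item 10: 6 × 6 × 8 = 288
  Item 11: 4 × 8 × 7 = 224
RPN > 285: Item 5 (1000), Item 10 (288).
Sum: 1000 + 288 = 1288.

1288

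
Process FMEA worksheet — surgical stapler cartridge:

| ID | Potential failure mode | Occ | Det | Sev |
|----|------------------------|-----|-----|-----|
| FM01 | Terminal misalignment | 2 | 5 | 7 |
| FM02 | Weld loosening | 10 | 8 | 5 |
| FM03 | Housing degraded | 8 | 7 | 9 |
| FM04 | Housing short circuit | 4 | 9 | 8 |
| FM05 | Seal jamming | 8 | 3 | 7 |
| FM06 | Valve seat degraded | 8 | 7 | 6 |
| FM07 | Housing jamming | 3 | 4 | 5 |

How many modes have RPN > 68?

RPN = Severity × Occurrence × Detection:
  FM01: 7 × 2 × 5 = 70
  FM02: 5 × 10 × 8 = 400
  FM03: 9 × 8 × 7 = 504
  FM04: 8 × 4 × 9 = 288
  FM05: 7 × 8 × 3 = 168
  FM06: 6 × 8 × 7 = 336
  FM07: 5 × 3 × 4 = 60
Modes with RPN > 68: FM01 (70), FM02 (400), FM03 (504), FM04 (288), FM05 (168), FM06 (336) → 6.

6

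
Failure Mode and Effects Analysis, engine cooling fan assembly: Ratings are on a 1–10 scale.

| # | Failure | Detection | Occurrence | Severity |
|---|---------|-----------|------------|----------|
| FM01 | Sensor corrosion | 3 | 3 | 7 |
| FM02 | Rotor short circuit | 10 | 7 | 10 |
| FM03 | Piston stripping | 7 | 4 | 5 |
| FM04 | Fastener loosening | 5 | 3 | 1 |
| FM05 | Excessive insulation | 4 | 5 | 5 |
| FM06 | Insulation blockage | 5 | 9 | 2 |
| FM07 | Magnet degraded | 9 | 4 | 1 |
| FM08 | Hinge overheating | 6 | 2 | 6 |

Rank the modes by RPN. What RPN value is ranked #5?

RPN = Severity × Occurrence × Detection:
  FM01: 7 × 3 × 3 = 63
  FM02: 10 × 7 × 10 = 700
  FM03: 5 × 4 × 7 = 140
  FM04: 1 × 3 × 5 = 15
  FM05: 5 × 5 × 4 = 100
  FM06: 2 × 9 × 5 = 90
  FM07: 1 × 4 × 9 = 36
  FM08: 6 × 2 × 6 = 72
Sorted descending: 700, 140, 100, 90, 72, 63, 36, 15.
The fifth-highest RPN is 72 (FM08).

72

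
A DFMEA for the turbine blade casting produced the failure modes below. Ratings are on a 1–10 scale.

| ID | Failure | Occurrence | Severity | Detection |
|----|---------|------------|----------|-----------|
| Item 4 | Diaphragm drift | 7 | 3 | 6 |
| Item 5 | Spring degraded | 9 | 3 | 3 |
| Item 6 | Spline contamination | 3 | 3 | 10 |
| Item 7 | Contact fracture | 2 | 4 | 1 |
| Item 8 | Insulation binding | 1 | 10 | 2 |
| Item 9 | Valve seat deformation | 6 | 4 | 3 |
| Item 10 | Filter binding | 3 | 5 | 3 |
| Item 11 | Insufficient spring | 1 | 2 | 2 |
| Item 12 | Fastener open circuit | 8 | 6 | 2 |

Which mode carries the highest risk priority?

Item 4

RPN = Severity × Occurrence × Detection:
  Item 4: 3 × 7 × 6 = 126
  Item 5: 3 × 9 × 3 = 81
  Item 6: 3 × 3 × 10 = 90
  Item 7: 4 × 2 × 1 = 8
  Item 8: 10 × 1 × 2 = 20
  Item 9: 4 × 6 × 3 = 72
  Item 10: 5 × 3 × 3 = 45
  Item 11: 2 × 1 × 2 = 4
  Item 12: 6 × 8 × 2 = 96
Highest RPN is 126 → Item 4.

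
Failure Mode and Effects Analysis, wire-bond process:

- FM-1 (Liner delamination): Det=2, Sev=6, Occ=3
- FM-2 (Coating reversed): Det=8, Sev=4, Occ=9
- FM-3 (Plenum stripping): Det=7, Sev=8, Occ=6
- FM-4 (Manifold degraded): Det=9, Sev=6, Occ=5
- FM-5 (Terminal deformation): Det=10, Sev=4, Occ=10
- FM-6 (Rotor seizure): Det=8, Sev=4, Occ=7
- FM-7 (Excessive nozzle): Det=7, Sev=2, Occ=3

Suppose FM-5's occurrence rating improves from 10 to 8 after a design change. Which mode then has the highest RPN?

FM-3

RPN = Severity × Occurrence × Detection:
  FM-1: 6 × 3 × 2 = 36
  FM-2: 4 × 9 × 8 = 288
  FM-3: 8 × 6 × 7 = 336
  FM-4: 6 × 5 × 9 = 270
  FM-5: 4 × 10 × 10 = 400
  FM-6: 4 × 7 × 8 = 224
  FM-7: 2 × 3 × 7 = 42
After action: FM-5 → 4 × 8 × 10 = 320.
Revised RPNs: FM-3=336, FM-5=320, FM-2=288, FM-4=270, FM-6=224, FM-7=42, FM-1=36.
Highest is now FM-3 (336).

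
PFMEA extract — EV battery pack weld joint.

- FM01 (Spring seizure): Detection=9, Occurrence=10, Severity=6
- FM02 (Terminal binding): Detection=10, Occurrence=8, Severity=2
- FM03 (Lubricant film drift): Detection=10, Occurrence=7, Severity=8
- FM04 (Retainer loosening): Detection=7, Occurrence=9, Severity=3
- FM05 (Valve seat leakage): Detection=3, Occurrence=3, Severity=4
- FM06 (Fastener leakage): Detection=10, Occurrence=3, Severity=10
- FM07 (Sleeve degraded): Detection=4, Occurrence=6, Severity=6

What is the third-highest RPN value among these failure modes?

300

RPN = Severity × Occurrence × Detection:
  FM01: 6 × 10 × 9 = 540
  FM02: 2 × 8 × 10 = 160
  FM03: 8 × 7 × 10 = 560
  FM04: 3 × 9 × 7 = 189
  FM05: 4 × 3 × 3 = 36
  FM06: 10 × 3 × 10 = 300
  FM07: 6 × 6 × 4 = 144
Sorted descending: 560, 540, 300, 189, 160, 144, 36.
The third-highest RPN is 300 (FM06).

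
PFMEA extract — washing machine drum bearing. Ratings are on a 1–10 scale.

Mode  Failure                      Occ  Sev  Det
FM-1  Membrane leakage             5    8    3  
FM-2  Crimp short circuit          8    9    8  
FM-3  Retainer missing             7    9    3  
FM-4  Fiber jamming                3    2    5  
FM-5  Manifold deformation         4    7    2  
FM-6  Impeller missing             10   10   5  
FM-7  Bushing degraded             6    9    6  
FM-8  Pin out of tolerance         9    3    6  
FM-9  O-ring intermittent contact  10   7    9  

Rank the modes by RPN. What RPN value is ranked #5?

189

RPN = Severity × Occurrence × Detection:
  FM-1: 8 × 5 × 3 = 120
  FM-2: 9 × 8 × 8 = 576
  FM-3: 9 × 7 × 3 = 189
  FM-4: 2 × 3 × 5 = 30
  FM-5: 7 × 4 × 2 = 56
  FM-6: 10 × 10 × 5 = 500
  FM-7: 9 × 6 × 6 = 324
  FM-8: 3 × 9 × 6 = 162
  FM-9: 7 × 10 × 9 = 630
Sorted descending: 630, 576, 500, 324, 189, 162, 120, 56, 30.
The fifth-highest RPN is 189 (FM-3).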